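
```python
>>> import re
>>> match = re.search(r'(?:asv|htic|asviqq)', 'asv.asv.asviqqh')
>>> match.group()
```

'asv'

The match spans [0:3] → 'asv'.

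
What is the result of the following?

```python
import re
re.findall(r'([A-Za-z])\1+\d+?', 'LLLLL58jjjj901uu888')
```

After group 1 captures some text, `\1` only succeeds where that same text appears again.
Scanning left to right: at [0:6] match 'LLLLL5', group 1 = 'L'; at [7:12] match 'jjjj9', group 1 = 'j'; at [14:17] match 'uu8', group 1 = 'u'.
`findall` collects group 1 from each match (3 total).

['L', 'j', 'u']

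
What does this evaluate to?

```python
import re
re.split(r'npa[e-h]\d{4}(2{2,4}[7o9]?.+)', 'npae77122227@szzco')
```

['', '2227@szzco', '']

Pattern: the literal 'npa', then a character in [e-h], then exactly 4 of a digit; then 2 to 4 of a literal '2', then optionally one of [7o9], then one or more of any character (captured).
`re.split` interleaves the captured-group text with the surrounding fragments.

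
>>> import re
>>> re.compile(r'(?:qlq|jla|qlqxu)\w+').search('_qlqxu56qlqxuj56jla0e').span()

`re.search` tries every starting position until one works.
The match spans [1:21] → 'qlqxu56qlqxuj56jla0e'.

(1, 21)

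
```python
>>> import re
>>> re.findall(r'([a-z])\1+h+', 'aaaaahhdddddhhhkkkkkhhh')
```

['a', 'd', 'k']

After group 1 captures some text, `\1` only succeeds where that same text appears again.
Matches: at [0:7] match 'aaaaahh', group 1 = 'a'; at [7:15] match 'dddddhhh', group 1 = 'd'; at [15:23] match 'kkkkkhhh', group 1 = 'k'.
`findall` collects group 1 from each match (3 total).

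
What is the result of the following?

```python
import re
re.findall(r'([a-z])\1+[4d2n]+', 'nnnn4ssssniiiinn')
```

['n', 's', 'i']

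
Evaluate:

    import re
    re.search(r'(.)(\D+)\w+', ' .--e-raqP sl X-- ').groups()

(' ', '.--e-raqP sl ')

The match spans [0:15] → ' .--e-raqP sl X'.
Captured: group 1 = ' ', group 2 = '.--e-raqP sl '.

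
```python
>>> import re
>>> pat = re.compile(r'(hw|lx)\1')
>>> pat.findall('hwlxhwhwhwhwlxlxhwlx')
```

['hw', 'hw', 'lx']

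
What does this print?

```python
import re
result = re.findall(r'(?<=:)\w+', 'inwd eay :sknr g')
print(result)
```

['sknr']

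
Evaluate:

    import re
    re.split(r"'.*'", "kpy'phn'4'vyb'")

Matches to split on: at [3:14] → "'phn'4'vyb'".
`split` removes every match and returns the 2 fragments in between.

['kpy', '']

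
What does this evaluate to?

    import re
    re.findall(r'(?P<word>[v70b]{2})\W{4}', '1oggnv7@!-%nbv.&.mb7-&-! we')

['v7', 'b7']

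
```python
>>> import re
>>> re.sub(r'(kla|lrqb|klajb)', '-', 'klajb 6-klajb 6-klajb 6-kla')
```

The regex engine tests alternatives in the order written; an earlier branch that matches wins even if a later one would match more.
Matches: at [0:3] → 'kla'; at [8:11] → 'kla'; at [16:19] → 'kla'; at [24:27] → 'kla'.
Each match is replaced by '-'.

'-jb 6--jb 6--jb 6--'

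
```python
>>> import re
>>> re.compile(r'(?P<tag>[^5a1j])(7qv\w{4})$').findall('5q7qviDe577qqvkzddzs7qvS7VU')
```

2 groups means the one result is a tuple of 2 captured strings — 1 here.

[('s', '7qvS7VU')]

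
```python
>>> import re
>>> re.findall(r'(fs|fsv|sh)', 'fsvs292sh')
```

Alternation tries branches left to right and keeps the first one that lets the overall match succeed at that position.
Scanning left to right: at [0:2] match 'fs', group 1 = 'fs'; at [7:9] match 'sh', group 1 = 'sh'.
One capturing group, so `findall` returns just the captured substring from each match — 2 in all.

['fs', 'sh']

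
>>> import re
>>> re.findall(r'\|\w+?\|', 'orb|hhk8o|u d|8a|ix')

Walking the string: at [3:10] → '|hhk8o|'; at [13:17] → '|8a|'.
`findall` yields the raw match text (2 of them) because the pattern has no groups.

['|hhk8o|', '|8a|']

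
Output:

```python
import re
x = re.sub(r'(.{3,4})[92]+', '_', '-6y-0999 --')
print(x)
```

-_ --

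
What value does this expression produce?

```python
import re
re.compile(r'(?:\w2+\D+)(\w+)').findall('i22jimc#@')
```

['c']

The pattern matches a word character, then one or more of the literal '2', then one or more of a non-digit (non-capturing group); then one or more of a word character (captured).
Matches: at [0:7] match 'i22jimc', group 1 = 'c'.
Because there's exactly one group, `findall` drops the full match and keeps group 1 from the one hit.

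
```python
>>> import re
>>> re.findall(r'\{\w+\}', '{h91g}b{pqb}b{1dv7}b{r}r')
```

['{h91g}', '{pqb}', '{1dv7}', '{r}']

Matches: at [0:6] → '{h91g}'; at [7:12] → '{pqb}'; at [13:19] → '{1dv7}'; at [20:23] → '{r}'.
No capturing groups, so `findall` returns the 4 full match strings.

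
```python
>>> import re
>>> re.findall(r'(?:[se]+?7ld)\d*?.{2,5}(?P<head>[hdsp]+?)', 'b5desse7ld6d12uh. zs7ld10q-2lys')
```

This matches one or more of one of [se] (lazy), then the literal '7ld' (non-capturing group); then zero or more of a digit (lazy), then 2 to 5 of any character; then one or more of one of [hdsp] (lazy) (captured as 'head').
Because there's exactly one group, `findall` drops the full match and keeps group 1 from each hit.

['h', 's']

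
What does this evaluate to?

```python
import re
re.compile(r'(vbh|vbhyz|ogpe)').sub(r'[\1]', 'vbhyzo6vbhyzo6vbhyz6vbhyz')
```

'[vbh]yzo6[vbh]yzo6[vbh]yz6[vbh]yz'

The regex engine tests alternatives in the order written; an earlier branch that matches wins even if a later one would match more.
`\1` in the replacement pulls in group 1's text for each match.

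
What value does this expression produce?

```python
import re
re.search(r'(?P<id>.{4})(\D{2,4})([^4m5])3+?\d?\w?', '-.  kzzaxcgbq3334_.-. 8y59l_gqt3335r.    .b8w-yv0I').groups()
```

('kzza', 'xcgb', 'q')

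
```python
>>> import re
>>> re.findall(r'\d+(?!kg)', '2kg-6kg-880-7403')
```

['880', '7403']

A negative assertion filters positions out without eating any characters.
Scanning left to right: at [8:11] → '880'; at [12:16] → '7403'.
`findall` yields the raw match text (2 of them) because the pattern has no groups.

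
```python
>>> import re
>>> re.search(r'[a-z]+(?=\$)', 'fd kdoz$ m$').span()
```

(3, 7)

The positive lookaround only admits positions where the adjacent text matches; those characters stay outside the span.
`search` walks the string left to right and returns the first match it finds.
The match spans [3:7] → 'kdoz'.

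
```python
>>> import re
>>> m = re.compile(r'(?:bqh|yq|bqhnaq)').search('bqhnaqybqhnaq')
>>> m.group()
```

The regex engine tests alternatives in the order written; an earlier branch that matches wins even if a later one would match more.
The match spans [0:3] → 'bqh'.

'bqh'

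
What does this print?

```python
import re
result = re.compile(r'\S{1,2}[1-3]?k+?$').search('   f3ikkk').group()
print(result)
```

3ikkk

This matches 1 to 2 of a non-whitespace character, then optionally a character in [1-3]; then one or more of a literal 'k' (lazy); then anchored at the end.
The match spans [4:9] → '3ikkk'.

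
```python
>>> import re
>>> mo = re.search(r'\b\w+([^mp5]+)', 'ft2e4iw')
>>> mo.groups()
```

('w',)

The match spans [0:7] → 'ft2e4iw'.
Captured: group 1 = 'w'.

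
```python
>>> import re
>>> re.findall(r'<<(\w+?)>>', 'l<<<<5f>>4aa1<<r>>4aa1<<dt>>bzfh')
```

Scanning left to right: at [3:9] match '<<5f>>', group 1 = '5f'; at [13:18] match '<<r>>', group 1 = 'r'; at [22:28] match '<<dt>>', group 1 = 'dt'.
`findall` collects group 1 from each match (3 total).

['5f', 'r', 'dt']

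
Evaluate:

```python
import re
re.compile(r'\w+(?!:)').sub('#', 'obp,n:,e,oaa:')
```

The negative lookahead/lookbehind blocks any match where the forbidden context is present.
Matches: at [0:3] → 'obp'; at [7:8] → 'e'; at [9:11] → 'oa'.
`sub` substitutes '#' at each match site.

'#,n:,#,#a:'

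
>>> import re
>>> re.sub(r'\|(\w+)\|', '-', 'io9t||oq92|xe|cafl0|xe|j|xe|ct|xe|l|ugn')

Matches: at [5:11] → '|oq92|'; at [13:20] → '|cafl0|'; at [22:25] → '|j|'; at [27:31] → '|ct|'; at [33:36] → '|l|'.
Every occurrence is swapped for '-'.

'io9t|-xe-xe-xe-xe-ugn'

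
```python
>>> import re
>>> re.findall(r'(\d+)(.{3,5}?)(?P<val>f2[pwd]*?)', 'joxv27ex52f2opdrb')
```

Pattern: one or more of a digit (captured); then 3 to 5 of any character (lazy) (captured); then the literal 'f2', then zero or more of one of [pwd] (lazy) (captured as 'val').
Walking the string: at [4:12] match '27ex52f2', groups = ('27', 'ex52', 'f2').
3 groups means the one result is a tuple of 3 captured strings — 1 here.

[('27', 'ex52', 'f2')]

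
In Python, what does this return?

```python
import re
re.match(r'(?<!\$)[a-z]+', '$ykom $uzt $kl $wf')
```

None

`re.match` won't scan ahead — the pattern has to work from the very first character.
Here position 0 doesn't satisfy it, so the call returns None.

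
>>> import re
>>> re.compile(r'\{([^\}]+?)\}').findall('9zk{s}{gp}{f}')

['s', 'gp', 'f']

Matches: at [3:6] match '{s}', group 1 = 's'; at [6:10] match '{gp}', group 1 = 'gp'; at [10:13] match '{f}', group 1 = 'f'.
Because there's exactly one group, `findall` drops the full match and keeps group 1 from each hit.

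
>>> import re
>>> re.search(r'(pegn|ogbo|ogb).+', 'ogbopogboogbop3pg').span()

(0, 17)

`search` walks the string left to right and returns the first match it finds.
The match spans [0:17] → 'ogbopogboogbop3pg'.
Captured: group 1 = 'ogbo'.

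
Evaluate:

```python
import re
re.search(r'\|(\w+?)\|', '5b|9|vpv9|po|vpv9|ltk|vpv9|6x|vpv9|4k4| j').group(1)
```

'9'

The match spans [2:5] → '|9|'.
Captured: group 1 = '9'.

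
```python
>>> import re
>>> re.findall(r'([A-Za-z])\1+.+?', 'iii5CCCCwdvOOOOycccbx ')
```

The backreference `\1` re-matches whatever the first group consumed, character for character.
With a single group, `findall` returns only what that group captured — 4 items.

['i', 'C', 'O', 'c']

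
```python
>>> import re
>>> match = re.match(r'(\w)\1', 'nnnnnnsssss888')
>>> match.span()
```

`re.match` won't scan ahead — the pattern has to work from the very first character.
The match spans [0:2] → 'nn'.

(0, 2)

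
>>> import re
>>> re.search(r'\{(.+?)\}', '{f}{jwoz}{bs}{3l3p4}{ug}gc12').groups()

('f',)

`re.search` tries every starting position until one works.
The match spans [0:3] → '{f}'.
Captured: group 1 = 'f'.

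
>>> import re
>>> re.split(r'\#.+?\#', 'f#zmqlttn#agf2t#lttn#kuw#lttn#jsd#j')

The `?` after the quantifier makes it lazy — it takes as little as possible before letting the rest of the pattern try.
`split` removes every match and returns the 4 fragments in between.

['f', 'agf2t', 'kuw', 'jsd#j']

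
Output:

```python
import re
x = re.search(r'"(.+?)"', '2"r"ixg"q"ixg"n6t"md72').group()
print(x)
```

"r"

Because the quantifier is non-greedy, it stops expanding at the earliest point where the rest of the pattern can succeed.
`search` walks the string left to right and returns the first match it finds.
The match spans [1:4] → '"r"'.
Captured: group 1 = 'r'.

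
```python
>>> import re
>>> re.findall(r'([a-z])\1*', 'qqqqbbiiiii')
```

['q', 'b', 'i']

`\1` has to match the exact text group 1 already captured.
Walking the string: at [0:4] match 'qqqq', group 1 = 'q'; at [4:6] match 'bb', group 1 = 'b'; at [6:11] match 'iiiii', group 1 = 'i'.
Because there's exactly one group, `findall` drops the full match and keeps group 1 from each hit.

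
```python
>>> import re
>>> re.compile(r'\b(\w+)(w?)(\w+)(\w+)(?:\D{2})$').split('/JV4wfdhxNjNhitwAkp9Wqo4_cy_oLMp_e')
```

['/', 'JV4wfdhxNjNhitwAkp9Wqo4_cy_oL', '', 'M', 'p', '']

Because the pattern has a capturing group, `split` also inserts each captured text between the pieces.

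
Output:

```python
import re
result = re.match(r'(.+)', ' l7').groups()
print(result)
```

(' l7',)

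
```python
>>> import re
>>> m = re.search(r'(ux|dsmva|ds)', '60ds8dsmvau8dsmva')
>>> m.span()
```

The match spans [2:4] → 'ds'.

(2, 4)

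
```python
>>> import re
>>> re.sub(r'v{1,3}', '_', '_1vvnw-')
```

Pattern: 1 to 3 of a literal 'v'.
Matches: at [2:4] → 'vv'.
Each match is replaced by '_'.

'_1_nw-'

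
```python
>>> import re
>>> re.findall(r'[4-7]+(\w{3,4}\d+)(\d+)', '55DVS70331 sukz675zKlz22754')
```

This matches one or more of a character in [4-7]; then 3 to 4 of a word character, then one or more of a digit (captured); then one or more of a digit (captured).
Multiple groups make `findall` return tuples — one 2-tuple for each match.

[('DVS7033', '1'), ('zKlz2275', '4')]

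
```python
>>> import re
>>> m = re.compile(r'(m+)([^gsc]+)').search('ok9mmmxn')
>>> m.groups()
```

This matches one or more of a literal 'm' (captured); then one or more of any character except [gsc] (captured).
`search` walks the string left to right and returns the first match it finds.
The match spans [3:8] → 'mmmxn'.
Captured: group 1 = 'mmm', group 2 = 'xn'.

('mmm', 'xn')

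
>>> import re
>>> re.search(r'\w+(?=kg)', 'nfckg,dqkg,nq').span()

(0, 3)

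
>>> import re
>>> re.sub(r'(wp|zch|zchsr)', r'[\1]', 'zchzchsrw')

The regex engine tests alternatives in the order written; an earlier branch that matches wins even if a later one would match more.
Matches: at [0:3] → 'zch'; at [3:6] → 'zch'.
Each match is replaced using the text its own group 1 captured.

'[zch][zch]srw'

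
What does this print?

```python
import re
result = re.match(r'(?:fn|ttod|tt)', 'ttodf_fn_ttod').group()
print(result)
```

ttod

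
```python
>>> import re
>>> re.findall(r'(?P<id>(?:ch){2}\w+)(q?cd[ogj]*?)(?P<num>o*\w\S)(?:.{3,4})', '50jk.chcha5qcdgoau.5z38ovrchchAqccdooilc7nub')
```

[('chcha5q', 'cd', 'go'), ('chchAqc', 'cd', 'ooil')]

The pattern matches the literal 'ch' repeated 2 times, then one or more of a word character (captured as 'id'); then optionally a literal 'q', then the literal 'cd', then zero or more of one of [ogj] (lazy) (captured); then zero or more of a literal 'o', then a word character, then a non-whitespace character (captured as 'num'); then 3 to 4 of any character (non-capturing group).
A `+?`/`*?`/`{m,n}?` starts at its minimum and grows only as far as needed for what follows to match.
Walking the string: at [5:20] match 'chcha5qcdgoau.5', groups = ('chcha5q', 'cd', 'go'); at [26:43] match 'chchAqccdooilc7nu', groups = ('chchAqc', 'cd', 'ooil').
Multiple groups make `findall` return tuples — one 3-tuple for each match.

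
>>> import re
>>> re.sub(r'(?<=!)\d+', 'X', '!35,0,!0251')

'!X,0,!X'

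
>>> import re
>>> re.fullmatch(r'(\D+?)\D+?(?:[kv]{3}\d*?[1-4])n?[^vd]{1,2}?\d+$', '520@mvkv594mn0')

This matches one or more of a non-digit (lazy) (captured); then one or more of a non-digit (lazy); then exactly 3 of one of [kv], then zero or more of a digit (lazy), then a character in [1-4] (non-capturing group); then optionally the literal 'n', then 1 to 2 of any character except [vd] (lazy), then one or more of a digit; then anchored at the end.
For `fullmatch`, every character of the input must be accounted for by the pattern.
Here the pattern can't cover the whole string, so the call returns None.

None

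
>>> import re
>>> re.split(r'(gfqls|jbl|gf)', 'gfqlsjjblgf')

['', 'gfqls', 'j', 'jbl', '', 'gf', '']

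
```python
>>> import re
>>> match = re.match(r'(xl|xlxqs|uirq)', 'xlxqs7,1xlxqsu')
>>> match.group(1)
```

'xl'

Alternation isn't longest-match — the leftmost alternative that fits at this position is chosen.
`match` is anchored at position 0; if the pattern doesn't fit there, it returns None.
The match spans [0:2] → 'xl'.
Captured: group 1 = 'xl'.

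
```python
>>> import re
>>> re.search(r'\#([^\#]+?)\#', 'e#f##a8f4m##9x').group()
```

`re.search` tries every starting position until one works.
The match spans [1:4] → '#f#'.
Captured: group 1 = 'f'.

'#f#'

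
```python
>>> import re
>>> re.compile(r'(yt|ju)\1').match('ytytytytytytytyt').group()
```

'ytyt'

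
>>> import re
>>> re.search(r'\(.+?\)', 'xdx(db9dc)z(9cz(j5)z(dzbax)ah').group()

'(db9dc)'

Because the quantifier is non-greedy, it stops expanding at the earliest point where the rest of the pattern can succeed.
`re.search` scans for the first position where the pattern succeeds.
The match spans [3:10] → '(db9dc)'.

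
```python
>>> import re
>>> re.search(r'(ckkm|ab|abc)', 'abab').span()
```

`re.search` scans for the first position where the pattern succeeds.
The match spans [0:2] → 'ab'.
Captured: group 1 = 'ab'.

(0, 2)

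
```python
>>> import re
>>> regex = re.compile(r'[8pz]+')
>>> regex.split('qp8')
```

Pattern: one or more of one of [8pz].
Matches to split on: at [1:3] → 'p8'.
`split` removes every match and returns the 2 fragments in between.

['q', '']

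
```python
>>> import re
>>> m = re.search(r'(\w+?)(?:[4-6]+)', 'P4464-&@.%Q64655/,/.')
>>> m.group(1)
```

The match spans [0:5] → 'P4464'.
Captured: group 1 = 'P'.

'P'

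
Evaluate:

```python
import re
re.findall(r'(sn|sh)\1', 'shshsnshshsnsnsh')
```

['sh', 'sh', 'sn']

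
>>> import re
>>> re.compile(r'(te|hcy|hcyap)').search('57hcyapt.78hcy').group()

'hcy'

`|` is ordered: at each position the engine commits to the first alternative that works.
`re.search` scans for the first position where the pattern succeeds.
The match spans [2:5] → 'hcy'.
Captured: group 1 = 'hcy'.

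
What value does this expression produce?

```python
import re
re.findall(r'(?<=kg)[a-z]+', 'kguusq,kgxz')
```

Because the assertion is zero-width, the text it checks is not consumed and won't appear in the result.
Walking the string: at [2:6] → 'uusq'; at [9:11] → 'xz'.
No capturing groups, so `findall` returns the 2 full match strings.

['uusq', 'xz']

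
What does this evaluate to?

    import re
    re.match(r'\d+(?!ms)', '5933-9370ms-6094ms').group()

'5933'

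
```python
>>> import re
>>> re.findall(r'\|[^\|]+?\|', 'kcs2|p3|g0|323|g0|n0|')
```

['|p3|', '|323|', '|n0|']

With no groups in the pattern, `findall` gives back each whole match — 3 here.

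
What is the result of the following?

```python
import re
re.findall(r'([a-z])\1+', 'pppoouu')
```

After group 1 captures some text, `\1` only succeeds where that same text appears again.
Scanning left to right: at [0:3] match 'ppp', group 1 = 'p'; at [3:5] match 'oo', group 1 = 'o'; at [5:7] match 'uu', group 1 = 'u'.
One capturing group, so `findall` returns just the captured substring from each match — 3 in all.

['p', 'o', 'u']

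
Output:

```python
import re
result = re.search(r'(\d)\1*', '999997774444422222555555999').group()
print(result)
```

99999

After group 1 captures some text, `\1` only succeeds where that same text appears again.
`re.search` tries every starting position until one works.
The match spans [0:5] → '99999'.
Captured: group 1 = '9'.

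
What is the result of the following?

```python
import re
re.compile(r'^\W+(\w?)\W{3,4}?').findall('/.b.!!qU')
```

Pattern: anchored at the start of the string; then one or more of a non-word character; then optionally a word character (captured); then 3 to 4 of a non-word character (lazy).
Matches: at [0:6] match '/.b.!!', group 1 = 'b'.
Because there's exactly one group, `findall` drops the full match and keeps group 1 from the one hit.

['b']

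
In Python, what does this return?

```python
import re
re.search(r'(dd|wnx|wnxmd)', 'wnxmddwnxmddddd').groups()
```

('wnx',)

`|` is ordered: at each position the engine commits to the first alternative that works.
`re.search` scans for the first position where the pattern succeeds.
The match spans [0:3] → 'wnx'.
Captured: group 1 = 'wnx'.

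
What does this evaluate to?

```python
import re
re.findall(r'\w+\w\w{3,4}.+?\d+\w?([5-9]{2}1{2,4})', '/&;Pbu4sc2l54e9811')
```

The pattern matches one or more of a word character, then a word character; then 3 to 4 of a word character, then one or more of any character (lazy); then one or more of a digit, then optionally a word character; then exactly 2 of a character in [5-9], then 2 to 4 of a literal '1' (captured).
Scanning left to right: at [3:18] match 'Pbu4sc2l54e9811', group 1 = '9811'.
Because there's exactly one group, `findall` drops the full match and keeps group 1 from the one hit.

['9811']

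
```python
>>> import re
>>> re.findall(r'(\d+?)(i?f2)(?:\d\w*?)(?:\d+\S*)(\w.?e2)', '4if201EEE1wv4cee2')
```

[('4', 'if2', 'ee2')]

The pattern matches one or more of a digit (lazy) (captured); then optionally the literal 'i', then the literal 'f2' (captured); then a digit, then zero or more of a word character (lazy) (non-capturing group); then one or more of a digit, then zero or more of a non-whitespace character (non-capturing group); then a word character, then optionally any character, then the literal 'e2' (captured).
Scanning left to right: at [0:17] match '4if201EEE1wv4cee2', groups = ('4', 'if2', 'ee2').
With 3 capturing groups, `findall` returns a 3-tuple per match.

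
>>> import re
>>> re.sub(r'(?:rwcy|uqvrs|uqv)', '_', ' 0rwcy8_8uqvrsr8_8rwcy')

Alternation tries branches left to right and keeps the first one that lets the overall match succeed at that position.
Matches: at [2:6] → 'rwcy'; at [9:14] → 'uqvrs'; at [18:22] → 'rwcy'.
`sub` substitutes '_' at each match site.

' 0_8_8_r8_8_'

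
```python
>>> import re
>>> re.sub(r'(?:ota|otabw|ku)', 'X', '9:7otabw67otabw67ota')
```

`|` is ordered: at each position the engine commits to the first alternative that works.
`sub` substitutes 'X' at each match site.

'9:7Xbw67Xbw67X'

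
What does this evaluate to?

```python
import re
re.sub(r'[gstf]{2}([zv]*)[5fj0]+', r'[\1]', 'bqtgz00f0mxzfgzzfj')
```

'bq[z]mxz[zz]'

`\1` in the replacement pulls in group 1's text for each match.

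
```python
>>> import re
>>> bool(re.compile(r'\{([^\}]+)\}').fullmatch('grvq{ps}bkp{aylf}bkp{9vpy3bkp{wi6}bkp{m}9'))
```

`re.fullmatch` is like wrapping the pattern in `^…$` (in single-line mode).
Here there's no way to consume every character, so the call returns None, and `bool(None)` is False.

False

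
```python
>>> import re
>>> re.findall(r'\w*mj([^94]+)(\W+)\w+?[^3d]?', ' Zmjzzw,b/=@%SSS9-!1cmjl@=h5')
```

[('zzw,b/=@', '%'), ('l@', '=')]

Pattern: zero or more of a word character, then the literal 'mj'; then one or more of any character except [94] (captured); then one or more of a non-word character (captured); then one or more of a word character (lazy), then optionally any character except [3d].
Multiple groups make `findall` return tuples — one 2-tuple for each match.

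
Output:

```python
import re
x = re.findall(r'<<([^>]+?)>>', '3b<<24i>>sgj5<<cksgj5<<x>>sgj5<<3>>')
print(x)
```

Scanning left to right: at [2:9] match '<<24i>>', group 1 = '24i'; at [13:26] match '<<cksgj5<<x>>', group 1 = 'cksgj5<<x'; at [30:35] match '<<3>>', group 1 = '3'.
Because there's exactly one group, `findall` drops the full match and keeps group 1 from each hit.

['24i', 'cksgj5<<x', '3']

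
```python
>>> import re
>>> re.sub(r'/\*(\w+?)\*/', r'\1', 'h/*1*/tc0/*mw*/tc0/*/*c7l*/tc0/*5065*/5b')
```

'h1tc0mwtc0/*c7ltc050655b'

Each match is replaced using the text its own group 1 captured.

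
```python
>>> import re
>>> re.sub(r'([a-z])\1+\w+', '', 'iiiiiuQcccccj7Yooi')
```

After group 1 captures some text, `\1` only succeeds where that same text appears again.
Matches: at [0:18] → 'iiiiiuQcccccj7Yooi'.
Each match is replaced by ''.

''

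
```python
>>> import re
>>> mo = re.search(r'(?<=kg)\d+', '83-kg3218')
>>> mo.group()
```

'3218'

Because the assertion is zero-width, the text it checks is not consumed and won't appear in the result.
The match spans [5:9] → '3218'.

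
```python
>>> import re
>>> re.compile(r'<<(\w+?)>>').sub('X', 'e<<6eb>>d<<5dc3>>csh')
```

'eXdXcsh'

Matches: at [1:8] → '<<6eb>>'; at [9:17] → '<<5dc3>>'.
Each match is replaced by 'X'.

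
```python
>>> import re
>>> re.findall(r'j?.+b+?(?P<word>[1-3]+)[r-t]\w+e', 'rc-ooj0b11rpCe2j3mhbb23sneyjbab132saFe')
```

Pattern: optionally a literal 'j', then one or more of any character, then one or more of a literal 'b' (lazy); then one or more of a character in [1-3] (captured as 'word'); then a character in [r-t], then one or more of a word character, then the literal 'e'.
Matches: at [0:38] match 'rc-ooj0b11rpCe2j3mhbb23sneyjbab132saFe', group 1 = '132'.
With a single group, `findall` returns only what that group captured — 1 item.

['132']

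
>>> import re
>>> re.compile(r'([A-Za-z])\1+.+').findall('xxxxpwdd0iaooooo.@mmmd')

['x']

`\1` has to match the exact text group 1 already captured.
Walking the string: at [0:22] match 'xxxxpwdd0iaooooo.@mmmd', group 1 = 'x'.
One capturing group, so `findall` returns just the captured substring from the one match — 1 in all.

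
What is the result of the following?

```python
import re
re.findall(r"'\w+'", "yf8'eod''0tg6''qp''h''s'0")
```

["'eod'", "'0tg6'", "'qp'", "'h'", "'s'"]

Scanning left to right: at [3:8] → "'eod'"; at [8:14] → "'0tg6'"; at [14:18] → "'qp'"; at [18:21] → "'h'"; at [21:24] → "'s'".
Since nothing is captured, `findall` lists the 5 matched substrings directly.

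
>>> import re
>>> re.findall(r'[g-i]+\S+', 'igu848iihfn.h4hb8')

['igu848iihfn.h4hb8']

The pattern matches one or more of a character in [g-i]; then one or more of a non-whitespace character.
Since nothing is captured, `findall` lists the 1 matched substring directly.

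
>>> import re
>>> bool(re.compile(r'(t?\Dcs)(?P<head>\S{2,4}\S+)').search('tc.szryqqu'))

False

This matches optionally the literal 't', then a non-digit, then the literal 'cs' (captured); then 2 to 4 of a non-whitespace character, then one or more of a non-whitespace character (captured as 'head').
`search` walks the string left to right and returns the first match it finds.
Here the pattern never matches, so the call returns None, and `bool(None)` is False.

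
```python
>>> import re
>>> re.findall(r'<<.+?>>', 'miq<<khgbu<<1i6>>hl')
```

['<<khgbu<<1i6>>']

`findall` yields the raw match text (1 of them) because the pattern has no groups.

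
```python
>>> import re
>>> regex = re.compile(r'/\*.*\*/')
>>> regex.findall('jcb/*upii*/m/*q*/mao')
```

['/*upii*/m/*q*/']

No capturing groups, so `findall` returns the 1 full match string.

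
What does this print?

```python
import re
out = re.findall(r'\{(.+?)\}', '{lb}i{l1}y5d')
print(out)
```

['lb', 'l1']

A `+?`/`*?`/`{m,n}?` starts at its minimum and grows only as far as needed for what follows to match.
Because there's exactly one group, `findall` drops the full match and keeps group 1 from each hit.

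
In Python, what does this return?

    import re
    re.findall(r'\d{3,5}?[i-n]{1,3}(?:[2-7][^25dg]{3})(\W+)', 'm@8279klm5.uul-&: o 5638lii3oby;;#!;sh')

With a single group, `findall` returns only what that group captured — 1 item.

[';;#!;']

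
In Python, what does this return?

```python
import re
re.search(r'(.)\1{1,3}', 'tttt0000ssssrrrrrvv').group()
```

'tttt'

`\1` has to match the exact text group 1 already captured.
`search` walks the string left to right and returns the first match it finds.
The match spans [0:4] → 'tttt'.
Captured: group 1 = 't'.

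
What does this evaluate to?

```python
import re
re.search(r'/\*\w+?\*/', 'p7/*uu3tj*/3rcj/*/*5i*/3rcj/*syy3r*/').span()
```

(2, 11)

The match spans [2:11] → '/*uu3tj*/'.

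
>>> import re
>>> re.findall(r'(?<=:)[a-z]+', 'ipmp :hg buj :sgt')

['hg', 'sgt']

The lookaround is zero-width — it requires the adjacent text to match without consuming it, so the asserted text isn't part of the match.
Walking the string: at [6:8] → 'hg'; at [14:17] → 'sgt'.
Since nothing is captured, `findall` lists the 2 matched substrings directly.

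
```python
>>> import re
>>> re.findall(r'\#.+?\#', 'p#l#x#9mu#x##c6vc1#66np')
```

Scanning left to right: at [1:4] → '#l#'; at [5:10] → '#9mu#'; at [11:19] → '##c6vc1#'.
`findall` yields the raw match text (3 of them) because the pattern has no groups.

['#l#', '#9mu#', '##c6vc1#']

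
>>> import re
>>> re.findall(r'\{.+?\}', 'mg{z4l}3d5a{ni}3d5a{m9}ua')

['{z4l}', '{ni}', '{m9}']

A `+?`/`*?`/`{m,n}?` starts at its minimum and grows only as far as needed for what follows to match.
Matches: at [2:7] → '{z4l}'; at [11:15] → '{ni}'; at [19:23] → '{m9}'.
With no groups in the pattern, `findall` gives back each whole match — 3 here.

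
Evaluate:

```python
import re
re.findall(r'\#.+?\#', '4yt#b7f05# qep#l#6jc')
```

['#b7f05#', '#l#']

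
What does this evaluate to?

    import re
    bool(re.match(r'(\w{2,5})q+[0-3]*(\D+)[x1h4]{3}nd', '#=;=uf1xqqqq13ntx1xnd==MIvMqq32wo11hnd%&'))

`match` is anchored at position 0; if the pattern doesn't fit there, it returns None.
Here the pattern fails at index 0, so the call returns None, and `bool(None)` is False.

False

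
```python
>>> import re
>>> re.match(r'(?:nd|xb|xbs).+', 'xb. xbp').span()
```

`re.match` only tries the pattern at the start of the string.
The match spans [0:7] → 'xb. xbp'.

(0, 7)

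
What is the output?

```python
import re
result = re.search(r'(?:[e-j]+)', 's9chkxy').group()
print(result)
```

h

Pattern: one or more of a character in [e-j] (non-capturing group).
The match spans [3:4] → 'h'.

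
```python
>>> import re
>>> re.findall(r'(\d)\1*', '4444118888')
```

After group 1 captures some text, `\1` only succeeds where that same text appears again.
One capturing group, so `findall` returns just the captured substring from each match — 3 in all.

['4', '1', '8']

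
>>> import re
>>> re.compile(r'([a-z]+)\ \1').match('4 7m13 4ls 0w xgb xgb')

`match` is anchored at position 0; if the pattern doesn't fit there, it returns None.
Here the string doesn't start with a match, so the call returns None.

None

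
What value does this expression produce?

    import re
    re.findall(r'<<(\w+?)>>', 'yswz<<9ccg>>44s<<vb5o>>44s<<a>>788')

`findall` collects group 1 from each match (3 total).

['9ccg', 'vb5o', 'a']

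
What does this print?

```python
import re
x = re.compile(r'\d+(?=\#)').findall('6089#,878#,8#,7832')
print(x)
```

['6089', '878', '8']

Lookahead/lookbehind check context without consuming it, so the matched span excludes the asserted characters.
No capturing groups, so `findall` returns the 3 full match strings.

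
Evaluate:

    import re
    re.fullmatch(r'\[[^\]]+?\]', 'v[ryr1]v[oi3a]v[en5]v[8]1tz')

None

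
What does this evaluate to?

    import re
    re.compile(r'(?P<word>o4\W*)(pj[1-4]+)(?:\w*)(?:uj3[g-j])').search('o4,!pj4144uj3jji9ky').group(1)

'o4,!'

Pattern: the literal 'o4', then zero or more of a non-word character (captured as 'word'); then the literal 'pj', then one or more of a character in [1-4] (captured); then zero or more of a word character (non-capturing group); then the literal 'uj3', then a character in [g-j] (non-capturing group).
`re.search` scans for the first position where the pattern succeeds.
The match spans [0:14] → 'o4,!pj4144uj3j'.
Captured: group 1 = 'o4,!', group 2 = 'pj4144'.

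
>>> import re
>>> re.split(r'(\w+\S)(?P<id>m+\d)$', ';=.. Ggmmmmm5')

[';=.. ', 'Ggmmmm', 'm5', '']

Because the pattern has a capturing group, `split` also inserts each captured text between the pieces.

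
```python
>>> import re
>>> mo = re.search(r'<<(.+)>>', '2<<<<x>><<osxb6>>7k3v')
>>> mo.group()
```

'<<<<x>><<osxb6>>'

Unlike `match`, `search` isn't anchored — it looks for the pattern anywhere in the string.
The match spans [1:17] → '<<<<x>><<osxb6>>'.
Captured: group 1 = '<<x>><<osxb6'.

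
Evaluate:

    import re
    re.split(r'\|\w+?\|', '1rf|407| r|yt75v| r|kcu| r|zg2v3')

Matches to split on: at [3:8] → '|407|'; at [10:17] → '|yt75v|'; at [19:24] → '|kcu|'.
Each match becomes a cut point; 4 segments remain.

['1rf', ' r', ' r', ' r|zg2v3']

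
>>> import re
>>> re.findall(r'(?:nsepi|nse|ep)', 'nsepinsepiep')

The regex engine tests alternatives in the order written; an earlier branch that matches wins even if a later one would match more.
Scanning left to right: at [0:5] → 'nsepi'; at [5:10] → 'nsepi'; at [10:12] → 'ep'.
Since nothing is captured, `findall` lists the 3 matched substrings directly.

['nsepi', 'nsepi', 'ep']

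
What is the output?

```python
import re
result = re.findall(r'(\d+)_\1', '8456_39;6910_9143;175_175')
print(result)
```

['175']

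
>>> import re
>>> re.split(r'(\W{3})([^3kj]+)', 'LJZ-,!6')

The pattern matches exactly 3 of a non-word character (captured); then one or more of any character except [3kj] (captured).
Matches to split on: at [3:7] → '-,!6'.
The group in the pattern means `split` returns the separators' captures alongside the pieces.

['LJZ', '-,!', '6', '']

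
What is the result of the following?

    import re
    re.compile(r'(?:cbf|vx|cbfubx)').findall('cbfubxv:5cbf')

Alternation tries branches left to right and keeps the first one that lets the overall match succeed at that position.
`findall` yields the raw match text (2 of them) because the pattern has no groups.

['cbf', 'cbf']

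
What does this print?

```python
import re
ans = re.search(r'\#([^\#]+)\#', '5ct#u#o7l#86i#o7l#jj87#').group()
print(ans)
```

#u#

Unlike `match`, `search` isn't anchored — it looks for the pattern anywhere in the string.
The match spans [3:6] → '#u#'.
Captured: group 1 = 'u'.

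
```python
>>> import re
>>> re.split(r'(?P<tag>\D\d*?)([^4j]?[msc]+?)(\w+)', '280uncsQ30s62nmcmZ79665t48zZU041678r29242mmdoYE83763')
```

['280', 'u', 'nc', 'sQ30s62nmcmZ79665t48zZU041678r29242mmdoYE83763', '']

Pattern: a non-digit, then zero or more of a digit (lazy) (captured as 'tag'); then optionally any character except [4j], then one or more of one of [msc] (lazy) (captured); then one or more of a word character (captured).
`re.split` interleaves the captured-group text with the surrounding fragments.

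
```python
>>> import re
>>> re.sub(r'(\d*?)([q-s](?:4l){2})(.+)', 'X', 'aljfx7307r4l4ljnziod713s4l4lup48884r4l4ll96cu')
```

'aljfxX'

The pattern matches zero or more of a digit (lazy) (captured); then a character in [q-s], then the literal '4l' repeated 2 times (captured); then one or more of any character (captured).
Matches: at [5:45] → '7307r4l4ljnziod713s4l4lup48884r4l4ll96cu'.
`sub` substitutes 'X' at each match site.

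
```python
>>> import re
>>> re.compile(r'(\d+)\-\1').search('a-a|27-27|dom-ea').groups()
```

The match spans [4:9] → '27-27'.
Captured: group 1 = '27'.

('27',)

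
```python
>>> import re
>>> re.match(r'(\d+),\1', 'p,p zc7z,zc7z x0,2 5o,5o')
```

`match` is anchored at position 0; if the pattern doesn't fit there, it returns None.
Here position 0 doesn't satisfy it, so the call returns None.

None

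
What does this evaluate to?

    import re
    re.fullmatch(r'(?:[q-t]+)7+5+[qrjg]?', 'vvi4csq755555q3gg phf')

None

Pattern: one or more of a character in [q-t] (non-capturing group); then one or more of a literal '7', then one or more of the literal '5', then optionally one of [qrjg].
For `fullmatch`, every character of the input must be accounted for by the pattern.
Here the pattern can't cover the whole string, so the call returns None.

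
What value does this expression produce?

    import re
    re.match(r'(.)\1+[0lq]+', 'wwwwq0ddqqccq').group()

After group 1 captures some text, `\1` only succeeds where that same text appears again.
With `match`, the pattern is implicitly anchored at the beginning.
The match spans [0:6] → 'wwwwq0'.
Captured: group 1 = 'w'.

'wwwwq0'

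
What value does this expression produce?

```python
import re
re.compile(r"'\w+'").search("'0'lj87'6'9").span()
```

(0, 3)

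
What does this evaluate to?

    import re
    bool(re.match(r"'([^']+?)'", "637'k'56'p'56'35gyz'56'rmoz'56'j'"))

False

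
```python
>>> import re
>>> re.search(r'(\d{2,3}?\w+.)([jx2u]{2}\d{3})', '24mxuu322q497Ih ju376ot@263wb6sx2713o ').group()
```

'24mxuu322q497Ih ju376'

The match spans [0:21] → '24mxuu322q497Ih ju376'.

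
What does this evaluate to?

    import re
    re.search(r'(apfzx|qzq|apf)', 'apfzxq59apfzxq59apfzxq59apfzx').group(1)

'apfzx'

The match spans [0:5] → 'apfzx'.
Captured: group 1 = 'apfzx'.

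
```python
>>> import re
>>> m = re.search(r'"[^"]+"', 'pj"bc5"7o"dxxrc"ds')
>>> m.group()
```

'"bc5"'

Unlike `match`, `search` isn't anchored — it looks for the pattern anywhere in the string.
The match spans [2:7] → '"bc5"'.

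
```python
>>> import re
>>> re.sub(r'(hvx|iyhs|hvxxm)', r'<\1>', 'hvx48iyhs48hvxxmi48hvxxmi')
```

'<hvx>48<iyhs>48<hvx>xmi48<hvx>xmi'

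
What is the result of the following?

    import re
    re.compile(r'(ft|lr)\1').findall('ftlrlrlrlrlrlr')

['lr', 'lr', 'lr']

`\1` is not a pattern — it's the concrete string captured by group 1, re-applied verbatim.
Scanning left to right: at [2:6] match 'lrlr', group 1 = 'lr'; at [6:10] match 'lrlr', group 1 = 'lr'; at [10:14] match 'lrlr', group 1 = 'lr'.
`findall` collects group 1 from each match (3 total).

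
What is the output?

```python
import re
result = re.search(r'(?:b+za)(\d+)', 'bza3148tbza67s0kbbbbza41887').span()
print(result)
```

(0, 7)

This matches one or more of the literal 'b', then the literal 'za' (non-capturing group); then one or more of a digit (captured).
`re.search` scans for the first position where the pattern succeeds.
The match spans [0:7] → 'bza3148'.
Captured: group 1 = '3148'.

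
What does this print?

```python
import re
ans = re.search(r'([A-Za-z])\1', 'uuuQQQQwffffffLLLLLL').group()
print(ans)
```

uu

The backreference `\1` re-matches whatever the first group consumed, character for character.
Unlike `match`, `search` isn't anchored — it looks for the pattern anywhere in the string.
The match spans [0:2] → 'uu'.
Captured: group 1 = 'u'.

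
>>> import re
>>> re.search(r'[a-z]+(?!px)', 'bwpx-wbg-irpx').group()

A negative assertion filters positions out without eating any characters.
The match spans [0:4] → 'bwpx'.

'bwpx'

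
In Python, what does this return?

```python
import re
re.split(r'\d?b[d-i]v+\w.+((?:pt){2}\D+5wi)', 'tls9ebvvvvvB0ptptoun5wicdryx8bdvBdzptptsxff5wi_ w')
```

['tls9ebvvvvvB0ptptoun5wicdryx', 'ptptsxff5wi', '_ w']

This matches optionally a digit, then the literal 'b', then a character in [d-i]; then one or more of the literal 'v', then a word character, then one or more of any character; then the literal 'pt' repeated 2 times, then one or more of a non-digit, then the literal '5wi' (captured).
Matches to split on: at [28:46] → '8bdvBdzptptsxff5wi'.
With a capturing group present, the delimiter's captured portion is kept in the result list.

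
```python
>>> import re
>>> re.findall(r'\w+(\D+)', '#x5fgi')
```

One capturing group, so `findall` returns just the captured substring from the one match — 1 in all.

['i']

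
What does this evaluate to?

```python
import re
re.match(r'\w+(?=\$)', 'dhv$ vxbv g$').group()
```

With `match`, the pattern is implicitly anchored at the beginning.
The match spans [0:3] → 'dhv'.

'dhv'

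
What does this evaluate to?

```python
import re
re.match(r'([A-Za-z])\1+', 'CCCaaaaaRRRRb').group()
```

'CCC'

`match` is anchored at position 0; if the pattern doesn't fit there, it returns None.
The match spans [0:3] → 'CCC'.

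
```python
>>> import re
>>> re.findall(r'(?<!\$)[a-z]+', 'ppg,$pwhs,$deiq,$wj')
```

['ppg', 'whs', 'eiq', 'j']

Because the assertion is negative and zero-width, positions next to the forbidden text are skipped.
Matches: at [0:3] → 'ppg'; at [6:9] → 'whs'; at [12:15] → 'eiq'; at [18:19] → 'j'.
With no groups in the pattern, `findall` gives back each whole match — 4 here.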